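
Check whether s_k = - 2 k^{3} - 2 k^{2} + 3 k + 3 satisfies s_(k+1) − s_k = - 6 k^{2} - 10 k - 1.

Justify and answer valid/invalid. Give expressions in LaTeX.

s_(k+1) = -2*k**3 - 8*k**2 - 7*k + 2
s_(k+1) − s_k = -6*k**2 - 10*k - 1
(s_(k+1) − s_k) − t_k = 0

Valid — Δs_k = t_k.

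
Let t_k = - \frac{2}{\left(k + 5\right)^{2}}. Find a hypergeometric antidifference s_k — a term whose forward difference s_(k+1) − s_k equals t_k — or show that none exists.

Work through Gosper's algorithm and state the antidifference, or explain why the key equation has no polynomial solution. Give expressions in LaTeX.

Compute t_(k+1)/t_k: get (k + 5)**2/(k + 6)**2.
Normal form (A,B,C) = (k**2 + 10*k + 25, k**2 + 12*k + 36, 1).
Need (k**2 + 10*k + 25)·f(k+1) − (k**2 + 10*k + 25)·f(k) = 1.
From deg A=2, deg B=2, deg C=0: d=0.
f = c0 ⇒ A·f(k+1) − B(k−1)·f(k) − C = -1. The system {-1 = 0} is inconsistent; no antidifference.

none (Gosper's algorithm certifies no s_k)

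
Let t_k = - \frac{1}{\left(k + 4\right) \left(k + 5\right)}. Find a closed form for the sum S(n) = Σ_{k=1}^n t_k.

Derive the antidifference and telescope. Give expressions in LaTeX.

Compute t_(k+1)/t_k: get (k + 4)/(k + 6).
A = k + 4, B = k + 6, C = 1.
Set up (k + 4)·f(k+1) − (k + 5)·f(k) − (1) = 0.
d = 1 from the (1,1,0) case.
A polynomial solution: f(k) = k/4.
Then R = B(k−1)f/C = k*(k + 5)/4, so s_k = R(k)·t_k = -k/(4*k + 16).
Check: Δs_k = -1/(k**2 + 9*k + 20). ✓
Σ_(k=1)^n t_k = s_(n+1) − s_(1) = ((-n - 1)/(4*(n + 5))) − (-1/20), i.e. -n/(5*n + 25).

S(n) = - \frac{n}{5 n + 25}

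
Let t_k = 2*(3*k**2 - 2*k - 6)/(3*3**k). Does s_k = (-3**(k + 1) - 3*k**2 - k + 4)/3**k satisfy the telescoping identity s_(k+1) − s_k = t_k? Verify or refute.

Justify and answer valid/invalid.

s_(k+1) = (-9*3**k - k - 3*(k + 1)**2 + 3)/(3*3**k)
s_(k+1) − s_k = 2*(3*k**2 - 2*k - 6)/(3*3**k)
(s_(k+1) − s_k) − t_k = 0

valid (s_(k+1) − s_k reduces to t_k)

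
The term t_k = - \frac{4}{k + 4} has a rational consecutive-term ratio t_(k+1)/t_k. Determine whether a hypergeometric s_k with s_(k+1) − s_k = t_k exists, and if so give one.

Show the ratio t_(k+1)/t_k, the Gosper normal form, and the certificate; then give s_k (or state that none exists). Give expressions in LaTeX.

no hypergeometric antidifference exists

Step 1: r(k) = (k + 4)/(k + 5).
Factor: A=k + 4; B=k + 5; C=1.
Key eq: (k + 4)·f(k+1) = (k + 4)·f(k) + (1).
Bound: deg f ≤ 0.
Generic f = c0 gives residual -1; -1 = 0 cannot hold, so t_k is not Gosper-summable.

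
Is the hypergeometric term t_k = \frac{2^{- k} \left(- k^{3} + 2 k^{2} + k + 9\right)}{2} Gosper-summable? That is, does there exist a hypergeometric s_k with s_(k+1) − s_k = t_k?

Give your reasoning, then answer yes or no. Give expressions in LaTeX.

Compute t_(k+1)/t_k: get (k**3 + k**2 - 2*k - 11)/(2*(k**3 - 2*k**2 - k - 9)).
Gosper form: A/B · C(k+1)/C(k) with A=1/2, B=1, C=k**3 - 2*k**2 - k - 9.
Set up (1/2)·f(k+1) − (1)·f(k) − (k**3 - 2*k**2 - k - 9) = 0.
Bound: deg f ≤ 3.
Solving with deg f ≤ 3: f(k) = -2*(k**3 + k**2 + 4*k - 3).
Then R = B(k−1)f/C = -2*(k**3 + k**2 + 4*k - 3)/(k**3 - 2*k**2 - k - 9), so s_k = R(k)·t_k = (k**3 + k**2 + 4*k - 3)/2**k.
Δs = (-k**3 + 2*k**2 + k + 9)/(2*2**k), as required.

Yes. s_k = 2^{- k} \left(k^{3} + k^{2} + 4 k - 3\right).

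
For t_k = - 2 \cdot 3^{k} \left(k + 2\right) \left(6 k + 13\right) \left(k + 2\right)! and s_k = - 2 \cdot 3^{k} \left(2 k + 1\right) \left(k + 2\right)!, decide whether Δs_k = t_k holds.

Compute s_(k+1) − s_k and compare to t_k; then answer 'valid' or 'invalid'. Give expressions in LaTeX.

s_(k+1) = -6*3**k*(2*k + 3)*factorial(k + 3)
s_(k+1) − s_k = -2*3**k*(k + 2)*(6*k + 13)*factorial(k + 2)
(s_(k+1) − s_k) − t_k = 0

Valid: the claim telescopes to t_k.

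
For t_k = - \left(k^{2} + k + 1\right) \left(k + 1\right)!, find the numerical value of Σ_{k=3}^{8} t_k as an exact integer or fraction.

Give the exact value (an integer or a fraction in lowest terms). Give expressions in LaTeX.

Σ = -29030352

The ratio is (k + 2)*(k + (k + 1)**2 + 2)/(k**2 + k + 1).
Normal form (A,B,C) = (k + 2, 1, k**2 + k + 1).
f must satisfy (k + 2)·f(k+1) − (1)·f(k) = k**2 + k + 1.
Bound: deg f ≤ 1.
Coefficient equations give f(k) = k - 1.
So s_k = (B(k−1)f/C)·t_k = ((k - 1)/(k**2 + k + 1))·t_k = -(k - 1)*factorial(k + 1).
Check: Δs_k = -(k**2 + k + 1)*factorial(k + 1). ✓
Telescoping: Σ = s_(9) − s_(3) = -29030400 − (-48) = -29030352.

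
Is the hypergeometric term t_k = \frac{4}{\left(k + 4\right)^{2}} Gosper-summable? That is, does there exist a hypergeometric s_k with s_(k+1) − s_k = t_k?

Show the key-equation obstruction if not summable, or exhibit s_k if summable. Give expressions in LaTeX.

No — the linear system for f has no solution.

Ratio r(k) = (k + 4)**2/(k + 5)**2.
Normal form (A,B,C) = (k**2 + 8*k + 16, k**2 + 10*k + 25, 1).
Solve (k**2 + 8*k + 16)·f(k+1) − (k**2 + 8*k + 16)·f(k) = 1.
Degrees (2,2,0) ⇒ d ≤ 0.
Write f(k) = c0. Then LHS − RHS = -1, requiring -1 = 0: contradictory. No certificate.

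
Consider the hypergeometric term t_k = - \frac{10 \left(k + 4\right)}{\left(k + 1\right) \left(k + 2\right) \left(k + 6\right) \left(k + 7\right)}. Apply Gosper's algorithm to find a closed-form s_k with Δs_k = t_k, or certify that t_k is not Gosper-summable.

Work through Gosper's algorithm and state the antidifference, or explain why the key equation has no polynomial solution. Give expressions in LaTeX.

s_k = \frac{5 k \left(- k - 7\right)}{6 \left(k^{2} + 7 k + 6\right)}

Ratio r(k) = (k + 1)*(k + 5)*(k + 6)/((k + 3)*(k + 4)*(k + 8)).
Take A(k)=k + 1, B(k)=k + 8, C(k)=k**4 + 16*k**3 + 95*k**2 + 248*k + 240.
f must satisfy (k + 1)·f(k+1) − (k + 7)·f(k) = k**4 + 16*k**3 + 95*k**2 + 248*k + 240.
From deg A=1, deg B=1, deg C=4: d=6.
Solving with deg f ≤ 6: f(k) = k*(k + 2)*(k + 3)*(k + 4)*(k + 5)*(k + 7)/12.
R(k) = B(k−1)·f(k)/C(k) = k*(k + 2)*(k + 7)**2/(12*(k + 4)); s_k = R·t_k = 5*k*(-k - 7)/(6*(k**2 + 7*k + 6)).
Δs = 10*(-k - 4)/(k**4 + 16*k**3 + 83*k**2 + 152*k + 84), as required.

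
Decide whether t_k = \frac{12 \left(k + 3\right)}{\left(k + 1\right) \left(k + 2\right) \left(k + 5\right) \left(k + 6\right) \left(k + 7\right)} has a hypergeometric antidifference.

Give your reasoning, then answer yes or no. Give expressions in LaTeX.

The ratio is (k + 1)*(k + 4)*(k + 5)/((k + 3)**2*(k + 8)).
Factor: A=k + 1; B=k + 8; C=k**3 + 10*k**2 + 33*k + 36.
Solve (k + 1)·f(k+1) − (k + 7)·f(k) = k**3 + 10*k**2 + 33*k + 36.
d = 6 from the (1,1,3) case.
Solving with deg f ≤ 6: f(k) = k*(k + 2)*(k + 3)*(k + 4)*(k**2 + 12*k + 41)/90.
Get s_k = R·t_k = 2*k*(k**2 + 12*k + 41)/(15*(k**3 + 12*k**2 + 41*k + 30)) with R(k) = B(k−1)f(k)/C(k) = k*(k + 2)*(k + 7)*(k**2 + 12*k + 41)/(90*(k + 3)).
Δs = 12*(k + 3)/(k**5 + 21*k**4 + 163*k**3 + 567*k**2 + 844*k + 420), as required.

Yes. s_k = \frac{2 k \left(k^{2} + 12 k + 41\right)}{15 \left(k^{3} + 12 k^{2} + 41 k + 30\right)}.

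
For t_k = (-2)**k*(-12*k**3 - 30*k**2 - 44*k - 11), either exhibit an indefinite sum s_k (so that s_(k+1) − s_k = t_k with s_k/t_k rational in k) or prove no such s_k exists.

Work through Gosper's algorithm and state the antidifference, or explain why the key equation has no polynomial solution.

s_k = (-2)**k*(4*k**3 + 2*k**2 + 4*k - 3)

r(k) = 2*(-12*k**3 - 66*k**2 - 140*k - 97)/(12*k**3 + 30*k**2 + 44*k + 11) after simplifying.
Normal form (A,B,C) = (-2, 1, k**3 + 5*k**2/2 + 11*k/3 + 11/12).
Need (-2)·f(k+1) − (1)·f(k) = k**3 + 5*k**2/2 + 11*k/3 + 11/12.
Bound: deg f ≤ 3.
A polynomial solution: f(k) = -(2*k - 1)*(2*k**2 + 2*k + 3)/12.
R(k) = B(k−1)·f(k)/C(k) = -(2*k - 1)*(2*k**2 + 2*k + 3)/(12*k**3 + 30*k**2 + 44*k + 11); s_k = R·t_k = (-2)**k*(4*k**3 + 2*k**2 + 4*k - 3).
Verify: (-2)**k*(-12*k**3 - 30*k**2 - 44*k - 11) matches t_k.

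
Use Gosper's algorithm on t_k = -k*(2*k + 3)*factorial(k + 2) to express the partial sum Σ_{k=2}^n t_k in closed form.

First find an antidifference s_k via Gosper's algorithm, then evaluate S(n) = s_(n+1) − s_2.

r(k) = (k + 1)*(k + 3)*(2*k + 5)/(k*(2*k + 3)) after simplifying.
Normal form (A,B,C) = (k + 3, 1, k**2 + 3*k/2).
Key eq: (k + 3)·f(k+1) = (1)·f(k) + (k**2 + 3*k/2).
deg f ≤ 1 (via 1,0,2).
Coefficient equations give f(k) = (2*k - 3)/2.
Then R = B(k−1)f/C = (2*k - 3)/(k*(2*k + 3)), so s_k = R(k)·t_k = -(2*k - 3)*factorial(k + 2).
Verify: -k*(2*k + 3)*factorial(k + 2) matches t_k.
Telescope: S(n) = s_(n+1) − s_(2) = -(2*n - 1)*factorial(n + 3) − (-24) = -2*n*factorial(n + 3) + factorial(n + 3) + 24.

S(n) = -2*n*factorial(n + 3) + factorial(n + 3) + 24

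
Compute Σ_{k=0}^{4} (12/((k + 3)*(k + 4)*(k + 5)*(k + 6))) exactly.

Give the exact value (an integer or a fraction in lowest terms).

Compute t_(k+1)/t_k: get (k + 3)/(k + 7).
Gosper form: A/B · C(k+1)/C(k) with A=k + 3, B=k + 7, C=1.
Solve (k + 3)·f(k+1) − (k + 6)·f(k) = 1.
From deg A=1, deg B=1, deg C=0: d=3.
Match coefficients ⇒ f(k) = k*(k**2 + 12*k + 47)/180.
Then R = B(k−1)f/C = k*(k + 6)*(k**2 + 12*k + 47)/180, so s_k = R(k)·t_k = k*(k**2 + 12*k + 47)/(15*(k + 3)*(k + 4)*(k + 5)).
Verify: 12/(k**4 + 18*k**3 + 119*k**2 + 342*k + 360) matches t_k.
Sum = s_(5) − s_(0); s_(5) = 11/180, s_(0) = 0 ⇒ 11/180.

Σ = 11/180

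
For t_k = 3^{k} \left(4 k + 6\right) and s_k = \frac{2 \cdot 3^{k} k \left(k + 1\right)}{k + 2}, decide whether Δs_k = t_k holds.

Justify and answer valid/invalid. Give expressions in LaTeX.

s_(k+1) = 6*3**k*(k + 1)*(k + 2)/(k + 3)
s_(k+1) − s_k = 2*3**k*(k + 1)*(-k*(k + 3) + 3*(k + 2)**2)/((k + 2)*(k + 3))
(s_(k+1) − s_k) − t_k = 4*3**k*(-k**2 - 3*k - 3)/(k**2 + 5*k + 6)

Invalid: residual \frac{4 \cdot 3^{k} \left(- k^{2} - 3 k - 3\right)}{k^{2} + 5 k + 6} ≠ 0.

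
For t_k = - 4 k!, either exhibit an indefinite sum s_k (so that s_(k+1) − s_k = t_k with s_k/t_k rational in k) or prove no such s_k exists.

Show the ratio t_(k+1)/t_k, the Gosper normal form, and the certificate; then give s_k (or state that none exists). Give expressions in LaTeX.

The ratio is k + 1.
A = k + 1, B = 1, C = 1.
Set up (k + 1)·f(k+1) − (1)·f(k) − (1) = 0.
From deg A=1, deg B=0, deg C=0: d=-1.
Negative degree bound (-1): no f exists, t_k not Gosper-summable.

no hypergeometric antidifference exists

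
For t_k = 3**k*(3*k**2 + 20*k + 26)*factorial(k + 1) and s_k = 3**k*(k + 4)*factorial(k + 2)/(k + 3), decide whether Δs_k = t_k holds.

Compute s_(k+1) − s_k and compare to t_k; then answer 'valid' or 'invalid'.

Invalid: residual -3**k*(3*k**3 + 29*k**2 + 85*k + 74)*factorial(k + 1)/((k + 3)*(k + 4)) ≠ 0.

s_(k+1) = 3**(k + 1)*(k + 5)*factorial(k + 3)/(k + 4)
s_(k+1) − s_k = 3**k*(3*k**3 + 32*k**2 + 109*k + 119)*factorial(k + 2)/((k + 3)*(k + 4))
(s_(k+1) − s_k) − t_k = -3**k*(3*k**3 + 29*k**2 + 85*k + 74)*factorial(k + 1)/((k + 3)*(k + 4))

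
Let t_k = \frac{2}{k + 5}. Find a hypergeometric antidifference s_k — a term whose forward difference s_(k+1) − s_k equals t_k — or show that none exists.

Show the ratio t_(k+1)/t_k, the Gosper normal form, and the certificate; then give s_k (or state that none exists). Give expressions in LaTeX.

not Gosper-summable; s_k does not exist

The ratio is (k + 5)/(k + 6).
Take A(k)=k + 5, B(k)=k + 6, C(k)=1.
Need (k + 5)·f(k+1) − (k + 5)·f(k) = 1.
From deg A=1, deg B=1, deg C=0: d=0.
f = c0 ⇒ A·f(k+1) − B(k−1)·f(k) − C = -1. The system {-1 = 0} is inconsistent; no antidifference.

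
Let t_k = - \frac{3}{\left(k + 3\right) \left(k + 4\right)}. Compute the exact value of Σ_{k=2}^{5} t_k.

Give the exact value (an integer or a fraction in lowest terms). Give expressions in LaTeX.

Σ = -4/15

Ratio r(k) = (k + 3)/(k + 5).
Normal form (A,B,C) = (k + 3, k + 5, 1).
f must satisfy (k + 3)·f(k+1) − (k + 4)·f(k) = 1.
From deg A=1, deg B=1, deg C=0: d=1.
A polynomial solution: f(k) = k/3.
Get s_k = R·t_k = -k/(k + 3) with R(k) = B(k−1)f(k)/C(k) = k*(k + 4)/3.
Verify: -3/(k**2 + 7*k + 12) matches t_k.
Telescoping: Σ = s_(6) − s_(2) = -2/3 − (-2/5) = -4/15.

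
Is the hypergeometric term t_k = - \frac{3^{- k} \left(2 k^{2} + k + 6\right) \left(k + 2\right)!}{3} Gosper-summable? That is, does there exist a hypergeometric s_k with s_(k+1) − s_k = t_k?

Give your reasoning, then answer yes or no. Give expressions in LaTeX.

Yes. s_k = - 3^{- k} \left(2 k - 1\right) \left(k + 2\right)!.

Step 1: r(k) = (k + 3)*(k + 2*(k + 1)**2 + 7)/(3*(2*k**2 + k + 6)).
Normal form (A,B,C) = (k/3 + 1, 1, k**2 + k/2 + 3).
Key eq: (k/3 + 1)·f(k+1) = (1)·f(k) + (k**2 + k/2 + 3).
Bound: deg f ≤ 1.
Solve for f: f(k) = 3*(2*k - 1)/2 (degree 1 ≤ 1).
Then R = B(k−1)f/C = 3*(2*k - 1)/(2*k**2 + k + 6), so s_k = R(k)·t_k = -(2*k - 1)*factorial(k + 2)/3**k.
Δs = -(2*k**2 + k + 6)*factorial(k + 2)/(3*3**k), as required.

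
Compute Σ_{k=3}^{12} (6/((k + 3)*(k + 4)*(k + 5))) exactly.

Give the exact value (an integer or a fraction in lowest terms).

Step 1: r(k) = (k + 3)/(k + 6).
Take A(k)=k + 3, B(k)=k + 6, C(k)=1.
f must satisfy (k + 3)·f(k+1) − (k + 5)·f(k) = 1.
Bound: deg f ≤ 2.
Solve for f: f(k) = k*(k + 7)/24 (degree 2 ≤ 2).
So s_k = (B(k−1)f/C)·t_k = (k*(k + 5)*(k + 7)/24)·t_k = k*(k + 7)/(4*(k + 3)*(k + 4)).
s_(k+1) − s_k = 6/(k**3 + 12*k**2 + 47*k + 60) = t_k.
Sum = s_(13) − s_(3); s_(13) = 65/272, s_(3) = 5/28 ⇒ 115/1904.

Σ = 115/1904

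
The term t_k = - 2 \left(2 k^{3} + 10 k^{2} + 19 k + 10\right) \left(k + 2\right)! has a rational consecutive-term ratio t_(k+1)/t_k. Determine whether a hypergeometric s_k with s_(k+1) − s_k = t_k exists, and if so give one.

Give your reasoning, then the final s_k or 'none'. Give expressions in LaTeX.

t_(k+1)/t_k = (2*k**4 + 22*k**3 + 93*k**2 + 176*k + 123)/(2*k**3 + 10*k**2 + 19*k + 10).
So A=k + 3 and B=1, with C=k**3 + 5*k**2 + 19*k/2 + 5.
f must satisfy (k + 3)·f(k+1) − (1)·f(k) = k**3 + 5*k**2 + 19*k/2 + 5.
Bound: deg f ≤ 2.
Solving with deg f ≤ 2: f(k) = (2*k**2 + 2*k - 1)/2.
Get s_k = R·t_k = -2*(2*k**2 + 2*k - 1)*factorial(k + 2) with R(k) = B(k−1)f(k)/C(k) = (2*k**2 + 2*k - 1)/(2*k**3 + 10*k**2 + 19*k + 10).
Check: Δs_k = -2*(2*k**3 + 10*k**2 + 19*k + 10)*factorial(k + 2). ✓

s_k = - 2 \left(2 k^{2} + 2 k - 1\right) \left(k + 2\right)!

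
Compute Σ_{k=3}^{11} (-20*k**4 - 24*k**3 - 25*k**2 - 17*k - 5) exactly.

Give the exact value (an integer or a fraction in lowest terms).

r(k) = (20*k**4 + 104*k**3 + 217*k**2 + 219*k + 91)/(20*k**4 + 24*k**3 + 25*k**2 + 17*k + 5) after simplifying.
A = 1, B = 1, C = k**4 + 6*k**3/5 + 5*k**2/4 + 17*k/20 + 1/4.
f must satisfy (1)·f(k+1) − (1)·f(k) = k**4 + 6*k**3/5 + 5*k**2/4 + 17*k/20 + 1/4.
From deg A=0, deg B=0, deg C=4: d=5.
Solve for f: f(k) = k**2*(4*k**3 - 4*k**2 + 3*k + 2)/20 (degree 5 ≤ 5).
So s_k = (B(k−1)f/C)·t_k = (k**2*(4*k**3 - 4*k**2 + 3*k + 2)/(20*k**4 + 24*k**3 + 25*k**2 + 17*k + 5))·t_k = k**2*(-4*k**3 + 4*k**2 - 3*k - 2).
s_(k+1) − s_k = -20*k**4 - 24*k**3 - 25*k**2 - 17*k - 5 = t_k.
Sum = s_(12) − s_(3); s_(12) = -917856, s_(3) = -747 ⇒ -917109.

Σ = -917109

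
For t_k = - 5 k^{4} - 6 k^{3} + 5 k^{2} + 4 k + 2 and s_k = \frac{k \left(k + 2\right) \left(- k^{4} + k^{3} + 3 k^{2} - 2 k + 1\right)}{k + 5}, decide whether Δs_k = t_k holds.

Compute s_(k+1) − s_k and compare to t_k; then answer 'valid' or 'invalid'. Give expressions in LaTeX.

s_(k+1) = (-k**6 - 7*k**5 - 15*k**4 - 6*k**3 + 14*k**2 + 17*k + 6)/(k + 6)
s_(k+1) − s_k = (-5*k**6 - 49*k**5 - 115*k**4 - 37*k**3 + 103*k**2 + 79*k + 30)/(k**2 + 11*k + 30)
(s_(k+1) − s_k) − t_k = 3*(4*k**5 + 32*k**4 + 28*k**3 - 31*k**2 - 21*k - 10)/(k**2 + 11*k + 30)

Invalid: residual \frac{3 \left(4 k^{5} + 32 k^{4} + 28 k^{3} - 31 k^{2} - 21 k - 10\right)}{k^{2} + 11 k + 30} ≠ 0.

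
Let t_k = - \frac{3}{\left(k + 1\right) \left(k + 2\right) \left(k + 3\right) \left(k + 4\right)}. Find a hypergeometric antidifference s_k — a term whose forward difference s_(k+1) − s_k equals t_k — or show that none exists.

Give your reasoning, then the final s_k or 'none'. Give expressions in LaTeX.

s_k = \frac{k \left(- k^{2} - 6 k - 11\right)}{6 \left(k + 1\right) \left(k + 2\right) \left(k + 3\right)}

Compute t_(k+1)/t_k: get (k + 1)/(k + 5).
Factor: A=k + 1; B=k + 5; C=1.
Solve (k + 1)·f(k+1) − (k + 4)·f(k) = 1.
deg f ≤ 3 (via 1,1,0).
Solving with deg f ≤ 3: f(k) = k*(k**2 + 6*k + 11)/18.
Certificate R = B(k−1)f/C = k*(k + 4)*(k**2 + 6*k + 11)/18 gives s_k = k*(-k**2 - 6*k - 11)/(6*(k + 1)*(k + 2)*(k + 3)).
s_(k+1) − s_k = -3/(k**4 + 10*k**3 + 35*k**2 + 50*k + 24) = t_k.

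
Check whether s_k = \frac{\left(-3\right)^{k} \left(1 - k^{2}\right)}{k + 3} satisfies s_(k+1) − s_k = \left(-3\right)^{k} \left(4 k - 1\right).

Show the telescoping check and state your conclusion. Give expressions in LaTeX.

s_(k+1) = 3*(-3)**k*k*(k + 2)/(k + 4)
s_(k+1) − s_k = (-3)**k*(4*k**3 + 19*k**2 + 17*k - 4)/(k**2 + 7*k + 12)
(s_(k+1) − s_k) − t_k = 8*(-3)**k*(-k**2 - 3*k + 1)/(k**2 + 7*k + 12)

Invalid: residual \frac{8 \left(-3\right)^{k} \left(- k^{2} - 3 k + 1\right)}{k^{2} + 7 k + 12} ≠ 0.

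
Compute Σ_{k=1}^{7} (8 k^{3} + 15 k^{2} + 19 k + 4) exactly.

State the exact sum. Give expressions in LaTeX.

Compute t_(k+1)/t_k: get (8*k**3 + 39*k**2 + 73*k + 46)/(8*k**3 + 15*k**2 + 19*k + 4).
Take A(k)=1, B(k)=1, C(k)=k**3 + 15*k**2/8 + 19*k/8 + 1/2.
Need (1)·f(k+1) − (1)·f(k) = k**3 + 15*k**2/8 + 19*k/8 + 1/2.
Bound: deg f ≤ 4.
Solving with deg f ≤ 4: f(k) = k*(2*k**3 + k**2 + 4*k - 3)/8.
R(k) = B(k−1)·f(k)/C(k) = k*(2*k**3 + k**2 + 4*k - 3)/(8*k**3 + 15*k**2 + 19*k + 4); s_k = R·t_k = k*(2*k**3 + k**2 + 4*k - 3).
s_(k+1) − s_k = 8*k**3 + 15*k**2 + 19*k + 4 = t_k.
Evaluate s at k=8 and k=1: 8936 and 4; difference 8932.

Σ = 8932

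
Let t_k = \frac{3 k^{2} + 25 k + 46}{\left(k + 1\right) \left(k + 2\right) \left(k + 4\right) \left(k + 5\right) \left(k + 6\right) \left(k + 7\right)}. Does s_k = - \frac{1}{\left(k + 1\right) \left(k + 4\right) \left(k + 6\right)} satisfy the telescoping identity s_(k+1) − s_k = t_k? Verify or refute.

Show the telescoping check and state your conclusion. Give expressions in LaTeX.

s_(k+1) = -1/((k + 2)*(k + 5)*(k + 7))
s_(k+1) − s_k = (3*k**2 + 25*k + 46)/(k**6 + 25*k**5 + 247*k**4 + 1219*k**3 + 3112*k**2 + 3796*k + 1680)
(s_(k+1) − s_k) − t_k = 0

valid; difference matches t_k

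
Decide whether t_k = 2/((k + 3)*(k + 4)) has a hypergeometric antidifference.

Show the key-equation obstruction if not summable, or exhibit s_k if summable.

Step 1: r(k) = (k + 3)/(k + 5).
Factor: A=k + 3; B=k + 5; C=1.
Need (k + 3)·f(k+1) − (k + 4)·f(k) = 1.
deg f ≤ 1 (via 1,1,0).
Solve for f: f(k) = k/3 (degree 1 ≤ 1).
Certificate R = B(k−1)f/C = k*(k + 4)/3 gives s_k = 2*k/(3*(k + 3)).
Check: Δs_k = 2/(k**2 + 7*k + 12). ✓

Yes. s_k = 2*k/(3*(k + 3)).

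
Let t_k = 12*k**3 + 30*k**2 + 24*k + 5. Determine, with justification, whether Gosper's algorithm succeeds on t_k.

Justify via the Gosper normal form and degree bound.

Yes. s_k = k*(3*k**3 + 4*k**2 - 2).

r(k) = (12*k**3 + 66*k**2 + 120*k + 71)/(12*k**3 + 30*k**2 + 24*k + 5) after simplifying.
Take A(k)=1, B(k)=1, C(k)=k**3 + 5*k**2/2 + 2*k + 5/12.
Set up (1)·f(k+1) − (1)·f(k) − (k**3 + 5*k**2/2 + 2*k + 5/12) = 0.
Degrees (0,0,3) ⇒ d ≤ 4.
Match coefficients ⇒ f(k) = k*(3*k**3 + 4*k**2 - 2)/12.
Then R = B(k−1)f/C = k*(3*k**3 + 4*k**2 - 2)/(12*k**3 + 30*k**2 + 24*k + 5), so s_k = R(k)·t_k = k*(3*k**3 + 4*k**2 - 2).
Δs = 12*k**3 + 30*k**2 + 24*k + 5, as required.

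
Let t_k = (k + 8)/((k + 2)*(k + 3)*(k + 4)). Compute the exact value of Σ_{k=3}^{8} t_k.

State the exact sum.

Ratio r(k) = (k + 2)*(k + 9)/((k + 5)*(k + 8)).
Gosper form: A/B · C(k+1)/C(k) with A=k + 2, B=k + 5, C=k + 8.
f must satisfy (k + 2)·f(k+1) − (k + 4)·f(k) = k + 8.
Bound: deg f ≤ 2.
A polynomial solution: f(k) = k*(5*k + 19)/6.
Certificate R = B(k−1)f/C = k*(k + 4)*(5*k + 19)/(6*(k + 8)) gives s_k = k*(5*k + 19)/(6*(k + 2)*(k + 3)).
Check: Δs_k = (k + 8)/(k**3 + 9*k**2 + 26*k + 24). ✓
Sum = s_(9) − s_(3); s_(9) = 8/11, s_(3) = 17/30 ⇒ 53/330.

Σ = 53/330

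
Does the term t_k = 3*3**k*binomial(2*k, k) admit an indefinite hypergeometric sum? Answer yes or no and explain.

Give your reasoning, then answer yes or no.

Ratio r(k) = 6*(2*k + 1)/(k + 1).
Normal form (A,B,C) = (12*k + 6, k + 1, 1).
Key eq: (12*k + 6)·f(k+1) = (k)·f(k) + (1).
Degrees (1,1,0) ⇒ d ≤ -1.
Negative degree bound (-1): no f exists, t_k not Gosper-summable.

No — key equation has no polynomial f.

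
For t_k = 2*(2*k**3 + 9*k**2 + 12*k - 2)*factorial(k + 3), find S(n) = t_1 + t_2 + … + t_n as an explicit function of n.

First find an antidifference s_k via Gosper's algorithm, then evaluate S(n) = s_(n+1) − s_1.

Step 1: r(k) = (2*k**4 + 23*k**3 + 96*k**2 + 165*k + 84)/(2*k**3 + 9*k**2 + 12*k - 2).
A = k + 4, B = 1, C = k**3 + 9*k**2/2 + 6*k - 1.
Need (k + 4)·f(k+1) − (1)·f(k) = k**3 + 9*k**2/2 + 6*k - 1.
d = 2 from the (1,0,3) case.
Solving with deg f ≤ 2: f(k) = (2*k**2 - k - 2)/2.
Get s_k = R·t_k = 2*(2*k**2 - k - 2)*factorial(k + 3) with R(k) = B(k−1)f(k)/C(k) = (2*k**2 - k - 2)/(2*k**3 + 9*k**2 + 12*k - 2).
s_(k+1) − s_k = 2*(2*k**3 + 9*k**2 + 12*k - 2)*factorial(k + 3) = t_k.
s_(n+1) = 2*(2*n**2 + 3*n - 1)*factorial(n + 4) and s_(1) = -48, so S(n) = 4*n**2*factorial(n + 4) + 6*n*factorial(n + 4) - 2*factorial(n + 4) + 48.

S(n) = 4*n**2*factorial(n + 4) + 6*n*factorial(n + 4) - 2*factorial(n + 4) + 48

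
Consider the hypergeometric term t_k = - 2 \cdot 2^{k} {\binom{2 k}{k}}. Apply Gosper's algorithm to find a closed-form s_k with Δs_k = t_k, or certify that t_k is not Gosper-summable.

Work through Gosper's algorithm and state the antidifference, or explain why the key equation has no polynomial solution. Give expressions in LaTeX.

not Gosper-summable; s_k does not exist

t_(k+1)/t_k = 4*(2*k + 1)/(k + 1).
Take A(k)=8*k + 4, B(k)=k + 1, C(k)=1.
Set up (8*k + 4)·f(k+1) − (k)·f(k) − (1) = 0.
deg f ≤ -1 (via 1,1,0).
d = -1 < 0 ⇒ no nonzero polynomial f; not summable.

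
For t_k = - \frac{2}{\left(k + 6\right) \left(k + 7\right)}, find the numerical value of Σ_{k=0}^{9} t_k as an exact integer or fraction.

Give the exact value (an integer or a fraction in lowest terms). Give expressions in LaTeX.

Σ = -5/24

The ratio is (k + 6)/(k + 8).
Normal form (A,B,C) = (k + 6, k + 8, 1).
Need (k + 6)·f(k+1) − (k + 7)·f(k) = 1.
deg f ≤ 1 (via 1,1,0).
Coefficient equations give f(k) = k/6.
Certificate R = B(k−1)f/C = k*(k + 7)/6 gives s_k = -k/(3*k + 18).
Check: Δs_k = -2/(k**2 + 13*k + 42). ✓
Σ_(k=0)^(9) t_k = s_(10) − s_(0) = -5/24 − (0) = -5/24.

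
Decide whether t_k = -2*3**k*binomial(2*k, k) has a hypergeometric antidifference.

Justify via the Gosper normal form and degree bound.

Ratio r(k) = 6*(2*k + 1)/(k + 1).
Factor: A=12*k + 6; B=k + 1; C=1.
Set up (12*k + 6)·f(k+1) − (k)·f(k) − (1) = 0.
From deg A=1, deg B=1, deg C=0: d=-1.
deg f ≤ -1 is impossible — no certificate.

No — key equation has no polynomial f.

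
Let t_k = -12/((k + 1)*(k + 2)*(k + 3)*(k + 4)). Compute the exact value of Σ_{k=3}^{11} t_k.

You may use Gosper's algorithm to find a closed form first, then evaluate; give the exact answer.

The ratio is (k + 1)/(k + 5).
Take A(k)=k + 1, B(k)=k + 5, C(k)=1.
Need (k + 1)·f(k+1) − (k + 4)·f(k) = 1.
deg f ≤ 3 (via 1,1,0).
Solving with deg f ≤ 3: f(k) = k*(k**2 + 6*k + 11)/18.
Get s_k = R·t_k = 2*k*(-k**2 - 6*k - 11)/(3*(k + 1)*(k + 2)*(k + 3)) with R(k) = B(k−1)f(k)/C(k) = k*(k + 4)*(k**2 + 6*k + 11)/18.
s_(k+1) − s_k = -12/(k**4 + 10*k**3 + 35*k**2 + 50*k + 24) = t_k.
Σ_(k=3)^(11) t_k = s_(12) − s_(3) = -908/1365 − (-19/30) = -29/910.

Σ = -29/910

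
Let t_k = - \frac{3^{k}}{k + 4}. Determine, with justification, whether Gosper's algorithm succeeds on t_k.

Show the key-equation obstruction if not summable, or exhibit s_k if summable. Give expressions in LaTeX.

No — negative degree bound, so no certificate f.

Compute t_(k+1)/t_k: get 3*(k + 4)/(k + 5).
So A=3*k + 12 and B=k + 5, with C=1.
Set up (3*k + 12)·f(k+1) − (k + 4)·f(k) − (1) = 0.
From deg A=1, deg B=1, deg C=0: d=-1.
deg f ≤ -1 is impossible — no certificate.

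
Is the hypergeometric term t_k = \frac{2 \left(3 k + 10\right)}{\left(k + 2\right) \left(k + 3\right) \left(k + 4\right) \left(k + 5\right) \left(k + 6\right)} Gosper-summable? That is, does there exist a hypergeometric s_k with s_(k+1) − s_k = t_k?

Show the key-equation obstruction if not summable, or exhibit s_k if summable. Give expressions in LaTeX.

Compute t_(k+1)/t_k: get (k + 2)*(3*k + 13)/((k + 7)*(3*k + 10)).
Factor: A=k + 2; B=k + 7; C=k + 10/3.
f must satisfy (k + 2)·f(k+1) − (k + 6)·f(k) = k + 10/3.
Degrees (1,1,1) ⇒ d ≤ 4.
Coefficient equations give f(k) = k*(k + 3)*(k**2 + 11*k + 38)/120.
Get s_k = R·t_k = k*(k**2 + 11*k + 38)/(20*(k**3 + 11*k**2 + 38*k + 40)) with R(k) = B(k−1)f(k)/C(k) = k*(k + 3)*(k + 6)*(k**2 + 11*k + 38)/(40*(3*k + 10)).
s_(k+1) − s_k = 2*(3*k + 10)/(k**5 + 20*k**4 + 155*k**3 + 580*k**2 + 1044*k + 720) = t_k.

Yes. s_k = \frac{k \left(k^{2} + 11 k + 38\right)}{20 \left(k^{3} + 11 k^{2} + 38 k + 40\right)}.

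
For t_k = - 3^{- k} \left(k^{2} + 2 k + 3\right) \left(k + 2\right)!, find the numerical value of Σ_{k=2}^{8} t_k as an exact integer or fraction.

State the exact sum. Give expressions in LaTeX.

Compute t_(k+1)/t_k: get (k + 3)*(2*k + (k + 1)**2 + 5)/(3*(k**2 + 2*k + 3)).
So A=k/3 + 1 and B=1, with C=k**2 + 2*k + 3.
Need (k/3 + 1)·f(k+1) − (1)·f(k) = k**2 + 2*k + 3.
From deg A=1, deg B=0, deg C=2: d=1.
Match coefficients ⇒ f(k) = 3*(k + 1).
Certificate R = B(k−1)f/C = 3*(k + 1)/(k**2 + 2*k + 3) gives s_k = -3**(1 - k)*(k + 1)*factorial(k + 2).
Check: Δs_k = -(k**2 + 2*k + 3)*factorial(k + 2)/3**k. ✓
Telescoping: Σ = s_(9) − s_(2) = -4928000/81 − (-24) = -4926056/81.

Σ = -4926056/81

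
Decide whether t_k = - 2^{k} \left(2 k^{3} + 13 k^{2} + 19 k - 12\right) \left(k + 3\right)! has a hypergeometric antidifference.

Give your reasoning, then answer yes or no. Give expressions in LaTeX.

Yes. s_k = - 2^{k} \left(k^{2} + k - 4\right) \left(k + 3\right)!.

Step 1: r(k) = 2*(2*k**4 + 27*k**3 + 127*k**2 + 226*k + 88)/(2*k**3 + 13*k**2 + 19*k - 12).
Gosper form: A/B · C(k+1)/C(k) with A=2*k + 8, B=1, C=k**3 + 13*k**2/2 + 19*k/2 - 6.
Need (2*k + 8)·f(k+1) − (1)·f(k) = k**3 + 13*k**2/2 + 19*k/2 - 6.
From deg A=1, deg B=0, deg C=3: d=2.
A polynomial solution: f(k) = (k**2 + k - 4)/2.
Get s_k = R·t_k = -2**k*(k**2 + k - 4)*factorial(k + 3) with R(k) = B(k−1)f(k)/C(k) = (k**2 + k - 4)/(2*k**3 + 13*k**2 + 19*k - 12).
s_(k+1) − s_k = -2**k*(2*k**3 + 13*k**2 + 19*k - 12)*factorial(k + 3) = t_k.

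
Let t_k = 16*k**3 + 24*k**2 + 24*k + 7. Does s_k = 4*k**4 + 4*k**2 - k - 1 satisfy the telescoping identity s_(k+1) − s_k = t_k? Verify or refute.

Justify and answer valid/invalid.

valid; difference matches t_k

s_(k+1) = -k + 4*(k + 1)**4 + 4*(k + 1)**2 - 2
s_(k+1) − s_k = 16*k**3 + 24*k**2 + 24*k + 7
(s_(k+1) − s_k) − t_k = 0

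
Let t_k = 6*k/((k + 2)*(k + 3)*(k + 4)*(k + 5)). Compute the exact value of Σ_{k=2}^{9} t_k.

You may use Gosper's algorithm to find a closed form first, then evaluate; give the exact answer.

The ratio is (k + 1)*(k + 2)/(k*(k + 6)).
Normal form (A,B,C) = (k + 2, k + 6, k).
Solve (k + 2)·f(k+1) − (k + 5)·f(k) = k.
Degrees (1,1,1) ⇒ d ≤ 3.
Coefficient equations give f(k) = k*(k - 1)*(k + 10)/72.
So s_k = (B(k−1)f/C)·t_k = ((k - 1)*(k + 5)*(k + 10)/72)·t_k = k*(k**2 + 9*k - 10)/(12*(k + 2)*(k + 3)*(k + 4)).
Δs = 6*k/(k**4 + 14*k**3 + 71*k**2 + 154*k + 120), as required.
Σ_(k=2)^(9) t_k = s_(10) − s_(2) = 25/364 − (1/60) = 71/1365.

Σ = 71/1365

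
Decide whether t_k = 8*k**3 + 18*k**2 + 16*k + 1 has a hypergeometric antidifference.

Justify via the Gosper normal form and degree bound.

Yes. s_k = k*(2*k**3 + 2*k**2 + k - 4).

Ratio r(k) = (8*k**3 + 42*k**2 + 76*k + 43)/(8*k**3 + 18*k**2 + 16*k + 1).
Gosper form: A/B · C(k+1)/C(k) with A=1, B=1, C=k**3 + 9*k**2/4 + 2*k + 1/8.
Need (1)·f(k+1) − (1)·f(k) = k**3 + 9*k**2/4 + 2*k + 1/8.
d = 4 from the (0,0,3) case.
Solving with deg f ≤ 4: f(k) = k*(2*k**3 + 2*k**2 + k - 4)/8.
Then R = B(k−1)f/C = k*(2*k**3 + 2*k**2 + k - 4)/(8*k**3 + 18*k**2 + 16*k + 1), so s_k = R(k)·t_k = k*(2*k**3 + 2*k**2 + k - 4).
Check: Δs_k = 8*k**3 + 18*k**2 + 16*k + 1. ✓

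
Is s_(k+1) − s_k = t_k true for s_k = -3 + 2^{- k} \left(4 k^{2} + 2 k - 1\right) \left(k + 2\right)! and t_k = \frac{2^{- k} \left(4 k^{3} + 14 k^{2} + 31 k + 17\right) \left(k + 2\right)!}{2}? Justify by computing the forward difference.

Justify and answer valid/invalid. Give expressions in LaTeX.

valid (s_(k+1) − s_k reduces to t_k)

s_(k+1) = 2**(-k - 1)*(2*k + 4*(k + 1)**2 + 1)*factorial(k + 3) - 3
s_(k+1) − s_k = (4*k**3 + 14*k**2 + 31*k + 17)*factorial(k + 2)/(2*2**k)
(s_(k+1) − s_k) − t_k = 0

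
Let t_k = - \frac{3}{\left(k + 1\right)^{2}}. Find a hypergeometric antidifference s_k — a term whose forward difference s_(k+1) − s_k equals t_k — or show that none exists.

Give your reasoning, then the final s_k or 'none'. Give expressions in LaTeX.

r(k) = (k + 1)**2/(k + 2)**2 after simplifying.
So A=k**2 + 2*k + 1 and B=k**2 + 4*k + 4, with C=1.
Solve (k**2 + 2*k + 1)·f(k+1) − (k**2 + 2*k + 1)·f(k) = 1.
Degrees (2,2,0) ⇒ d ≤ 0.
Write f(k) = c0. Then LHS − RHS = -1, requiring -1 = 0: contradictory. No certificate.

not Gosper-summable; s_k does not exist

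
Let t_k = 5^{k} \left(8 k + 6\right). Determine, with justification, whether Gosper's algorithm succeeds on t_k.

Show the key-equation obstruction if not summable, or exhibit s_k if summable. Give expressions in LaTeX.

Yes. s_k = 5^{k} \left(2 k - 1\right).

The ratio is 5*(4*k + 7)/(4*k + 3).
Normal form (A,B,C) = (5, 1, k + 3/4).
f must satisfy (5)·f(k+1) − (1)·f(k) = k + 3/4.
From deg A=0, deg B=0, deg C=1: d=1.
Match coefficients ⇒ f(k) = (2*k - 1)/8.
R(k) = B(k−1)·f(k)/C(k) = (2*k - 1)/(2*(4*k + 3)); s_k = R·t_k = 5**k*(2*k - 1).
Verify: 5**k*(8*k + 6) matches t_k.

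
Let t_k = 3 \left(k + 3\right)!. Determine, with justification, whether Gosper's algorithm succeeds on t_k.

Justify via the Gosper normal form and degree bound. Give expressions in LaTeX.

Ratio r(k) = k + 4.
A = k + 4, B = 1, C = 1.
Key eq: (k + 4)·f(k+1) = (1)·f(k) + (1).
Bound: deg f ≤ -1.
Bound -1 < 0, so the key equation has no polynomial solution.

No. Not Gosper-summable.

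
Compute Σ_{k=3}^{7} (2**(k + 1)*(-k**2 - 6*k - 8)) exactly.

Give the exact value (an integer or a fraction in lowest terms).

Compute t_(k+1)/t_k: get 2*(k**2 + 8*k + 15)/(k**2 + 6*k + 8).
So A=2 and B=1, with C=k**2 + 6*k + 8.
Solve (2)·f(k+1) − (1)·f(k) = k**2 + 6*k + 8.
Bound: deg f ≤ 2.
Match coefficients ⇒ f(k) = k**2 + 2*k + 2.
R(k) = B(k−1)·f(k)/C(k) = (k**2 + 2*k + 2)/((k + 2)*(k + 4)); s_k = R·t_k = 2**(k + 1)*(-k**2 - 2*k - 2).
Δs = 2**(k + 1)*(-k**2 - 6*k - 8), as required.
Σ_(k=3)^(7) t_k = s_(8) − s_(3) = -41984 − (-272) = -41712.

Σ = -41712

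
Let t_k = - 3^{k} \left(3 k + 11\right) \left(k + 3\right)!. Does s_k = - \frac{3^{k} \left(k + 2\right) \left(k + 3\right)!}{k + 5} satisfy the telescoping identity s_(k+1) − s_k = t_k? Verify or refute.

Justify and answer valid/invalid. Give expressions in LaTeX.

s_(k+1) = -3**(k + 1)*(k + 3)*factorial(k + 4)/(k + 6)
s_(k+1) − s_k = -3**k*(3*k**3 + 35*k**2 + 133*k + 168)*factorial(k + 3)/((k + 5)*(k + 6))
(s_(k+1) − s_k) − t_k = 3**(k + 1)*(3*k**2 + 26*k + 54)*factorial(k + 3)/((k + 5)*(k + 6))

Invalid: residual \frac{3^{k + 1} \left(3 k^{2} + 26 k + 54\right) \left(k + 3\right)!}{\left(k + 5\right) \left(k + 6\right)} ≠ 0.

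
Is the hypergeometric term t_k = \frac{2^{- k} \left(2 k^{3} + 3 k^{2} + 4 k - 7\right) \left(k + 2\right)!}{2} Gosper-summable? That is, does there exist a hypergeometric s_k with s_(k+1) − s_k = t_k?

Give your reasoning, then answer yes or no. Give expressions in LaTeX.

Yes. s_k = 2^{- k} \left(2 k^{2} - 3 k - 4\right) \left(k + 2\right)!.

The ratio is (2*k**4 + 15*k**3 + 43*k**2 + 50*k + 6)/(2*(2*k**3 + 3*k**2 + 4*k - 7)).
A = k/2 + 3/2, B = 1, C = k**3 + 3*k**2/2 + 2*k - 7/2.
Solve (k/2 + 3/2)·f(k+1) − (1)·f(k) = k**3 + 3*k**2/2 + 2*k - 7/2.
From deg A=1, deg B=0, deg C=3: d=2.
A polynomial solution: f(k) = 2*k**2 - 3*k - 4.
R(k) = B(k−1)·f(k)/C(k) = 2*(2*k**2 - 3*k - 4)/(2*k**3 + 3*k**2 + 4*k - 7); s_k = R·t_k = (2*k**2 - 3*k - 4)*factorial(k + 2)/2**k.
Δs = (2*k**3 + 3*k**2 + 4*k - 7)*factorial(k + 2)/(2*2**k), as required.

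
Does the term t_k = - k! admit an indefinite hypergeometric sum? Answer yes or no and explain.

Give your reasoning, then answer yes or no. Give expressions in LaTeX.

Step 1: r(k) = k + 1.
So A=k + 1 and B=1, with C=1.
Set up (k + 1)·f(k+1) − (1)·f(k) − (1) = 0.
From deg A=1, deg B=0, deg C=0: d=-1.
d = -1 < 0 ⇒ no nonzero polynomial f; not summable.

No — t_k has no hypergeometric antidifference.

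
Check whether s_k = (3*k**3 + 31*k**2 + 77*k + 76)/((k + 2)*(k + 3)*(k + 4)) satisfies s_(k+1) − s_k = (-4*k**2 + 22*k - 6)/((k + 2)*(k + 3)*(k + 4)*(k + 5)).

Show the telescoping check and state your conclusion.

Valid — Δs_k = t_k.

s_(k+1) = (77*k + 3*(k + 1)**3 + 31*(k + 1)**2 + 153)/((k + 3)*(k + 4)*(k + 5))
s_(k+1) − s_k = 2*(-2*k**2 + 11*k - 3)/(k**4 + 14*k**3 + 71*k**2 + 154*k + 120)
(s_(k+1) − s_k) − t_k = 0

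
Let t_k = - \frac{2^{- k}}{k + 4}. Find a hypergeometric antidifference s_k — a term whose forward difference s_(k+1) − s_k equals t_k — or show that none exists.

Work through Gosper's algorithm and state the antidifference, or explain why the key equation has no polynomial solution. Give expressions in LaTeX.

The ratio is (k + 4)/(2*(k + 5)).
A = k/2 + 2, B = k + 5, C = 1.
Key eq: (k/2 + 2)·f(k+1) = (k + 4)·f(k) + (1).
d = -1 from the (1,1,0) case.
deg f ≤ -1 is impossible — no certificate.

none — t_k is not Gosper-summable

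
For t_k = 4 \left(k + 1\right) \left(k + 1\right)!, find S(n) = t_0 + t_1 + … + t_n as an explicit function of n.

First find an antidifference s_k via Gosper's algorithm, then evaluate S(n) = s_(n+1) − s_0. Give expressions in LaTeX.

S(n) = 4 \left(n + 2\right)! - 4

The ratio is (k + 2)**2/(k + 1).
So A=k + 2 and B=1, with C=k + 1.
f must satisfy (k + 2)·f(k+1) − (1)·f(k) = k + 1.
deg f ≤ 0 (via 1,0,1).
A polynomial solution: f(k) = 1.
Certificate R = B(k−1)f/C = 1/(k + 1) gives s_k = 4*factorial(k + 1).
Verify: 4*(k + 1)*factorial(k + 1) matches t_k.
Evaluate: s_(n+1) = 4*factorial(n + 2); subtract s_(0) = 4 ⇒ S(n) = 4*factorial(n + 2) - 4.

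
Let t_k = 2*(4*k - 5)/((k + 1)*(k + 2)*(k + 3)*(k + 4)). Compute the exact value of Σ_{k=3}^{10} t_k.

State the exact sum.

Σ = 5/78

t_(k+1)/t_k = (k + 1)*(4*k - 1)/((k + 5)*(4*k - 5)).
A = k + 1, B = k + 5, C = k - 5/4.
Need (k + 1)·f(k+1) − (k + 4)·f(k) = k - 5/4.
Degrees (1,1,1) ⇒ d ≤ 3.
A polynomial solution: f(k) = -k*(k**2 + 6*k + 23)/24.
So s_k = (B(k−1)f/C)·t_k = (-k*(k + 4)*(k**2 + 6*k + 23)/(6*(4*k - 5)))·t_k = k*(-k**2 - 6*k - 23)/(3*(k + 1)*(k + 2)*(k + 3)).
Check: Δs_k = 2*(4*k - 5)/(k**4 + 10*k**3 + 35*k**2 + 50*k + 24). ✓
Sum = s_(11) − s_(3); s_(11) = -55/156, s_(3) = -5/12 ⇒ 5/78.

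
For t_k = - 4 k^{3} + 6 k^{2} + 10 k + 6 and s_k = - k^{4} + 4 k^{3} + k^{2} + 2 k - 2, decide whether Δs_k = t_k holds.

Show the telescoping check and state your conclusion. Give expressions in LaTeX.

s_(k+1) = -k**4 + 7*k**2 + 12*k + 4
s_(k+1) − s_k = -4*k**3 + 6*k**2 + 10*k + 6
(s_(k+1) − s_k) − t_k = 0

valid (s_(k+1) − s_k reduces to t_k)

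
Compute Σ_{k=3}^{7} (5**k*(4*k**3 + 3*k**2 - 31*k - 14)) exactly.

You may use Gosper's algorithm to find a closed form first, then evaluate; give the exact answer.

Σ = 114063500

Compute t_(k+1)/t_k: get 5*(4*k**3 + 15*k**2 - 13*k - 38)/(4*k**3 + 3*k**2 - 31*k - 14).
Gosper form: A/B · C(k+1)/C(k) with A=5, B=1, C=k**3 + 3*k**2/4 - 31*k/4 - 7/2.
Solve (5)·f(k+1) − (1)·f(k) = k**3 + 3*k**2/4 - 31*k/4 - 7/2.
d = 3 from the (0,0,3) case.
Match coefficients ⇒ f(k) = (k**3 - 3*k**2 - 4*k + 4)/4.
Get s_k = R·t_k = 5**k*(k**3 - 3*k**2 - 4*k + 4) with R(k) = B(k−1)f(k)/C(k) = (k**3 - 3*k**2 - 4*k + 4)/(4*k**3 + 3*k**2 - 31*k - 14).
Δs = 5**k*(4*k**3 + 3*k**2 - 31*k - 14), as required.
Sum = s_(8) − s_(3); s_(8) = 114062500, s_(3) = -1000 ⇒ 114063500.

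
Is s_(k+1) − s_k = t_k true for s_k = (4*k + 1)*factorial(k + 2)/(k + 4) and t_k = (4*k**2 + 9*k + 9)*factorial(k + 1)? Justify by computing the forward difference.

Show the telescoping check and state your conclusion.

s_(k+1) = (4*k + 5)*factorial(k + 3)/(k + 5)
s_(k+1) − s_k = (4*k**3 + 29*k**2 + 62*k + 55)*factorial(k + 2)/((k + 4)*(k + 5))
(s_(k+1) − s_k) − t_k = -2*(4*k**3 + 25*k**2 + 41*k + 35)*factorial(k + 1)/((k + 4)*(k + 5))

Invalid: residual -2*(4*k**3 + 25*k**2 + 41*k + 35)*factorial(k + 1)/((k + 4)*(k + 5)) ≠ 0.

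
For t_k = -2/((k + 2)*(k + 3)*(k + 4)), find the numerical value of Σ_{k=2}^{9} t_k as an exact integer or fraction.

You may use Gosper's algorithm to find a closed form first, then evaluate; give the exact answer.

Σ = -17/390

Ratio r(k) = (k + 2)/(k + 5).
Factor: A=k + 2; B=k + 5; C=1.
Solve (k + 2)·f(k+1) − (k + 4)·f(k) = 1.
Degrees (1,1,0) ⇒ d ≤ 2.
A polynomial solution: f(k) = k*(k + 5)/12.
Get s_k = R·t_k = k*(-k - 5)/(6*(k + 2)*(k + 3)) with R(k) = B(k−1)f(k)/C(k) = k*(k + 4)*(k + 5)/12.
Δs = -2/(k**3 + 9*k**2 + 26*k + 24), as required.
Telescoping: Σ = s_(10) − s_(2) = -25/156 − (-7/60) = -17/390.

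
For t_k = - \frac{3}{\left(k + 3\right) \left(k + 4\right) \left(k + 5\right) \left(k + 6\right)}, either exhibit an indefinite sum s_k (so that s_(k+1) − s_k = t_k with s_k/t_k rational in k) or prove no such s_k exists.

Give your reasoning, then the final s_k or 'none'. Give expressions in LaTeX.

The ratio is (k + 3)/(k + 7).
Gosper form: A/B · C(k+1)/C(k) with A=k + 3, B=k + 7, C=1.
Solve (k + 3)·f(k+1) − (k + 6)·f(k) = 1.
Degrees (1,1,0) ⇒ d ≤ 3.
Solving with deg f ≤ 3: f(k) = k*(k**2 + 12*k + 47)/180.
Then R = B(k−1)f/C = k*(k + 6)*(k**2 + 12*k + 47)/180, so s_k = R(k)·t_k = k*(-k**2 - 12*k - 47)/(60*(k + 3)*(k + 4)*(k + 5)).
s_(k+1) − s_k = -3/(k**4 + 18*k**3 + 119*k**2 + 342*k + 360) = t_k.

s_k = \frac{k \left(- k^{2} - 12 k - 47\right)}{60 \left(k + 3\right) \left(k + 4\right) \left(k + 5\right)}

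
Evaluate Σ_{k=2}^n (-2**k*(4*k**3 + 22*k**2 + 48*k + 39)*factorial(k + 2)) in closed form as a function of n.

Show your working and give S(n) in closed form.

S(n) = -4*2**n*n**2*factorial(n + 3) - 12*2**n*n*factorial(n + 3) - 14*2**n*factorial(n + 3) + 1440

r(k) = 2*(4*k**4 + 46*k**3 + 206*k**2 + 425*k + 339)/(4*k**3 + 22*k**2 + 48*k + 39) after simplifying.
Take A(k)=2*k + 6, B(k)=1, C(k)=k**3 + 11*k**2/2 + 12*k + 39/4.
Key eq: (2*k + 6)·f(k+1) = (1)·f(k) + (k**3 + 11*k**2/2 + 12*k + 39/4).
d = 2 from the (1,0,3) case.
Match coefficients ⇒ f(k) = (2*k**2 + 2*k + 3)/4.
R(k) = B(k−1)·f(k)/C(k) = (2*k**2 + 2*k + 3)/(4*k**3 + 22*k**2 + 48*k + 39); s_k = R·t_k = -2**k*(2*k**2 + 2*k + 3)*factorial(k + 2).
Δs = -2**k*(4*k**3 + 22*k**2 + 48*k + 39)*factorial(k + 2), as required.
Telescope: S(n) = s_(n+1) − s_(2) = -2**(n + 1)*(2*n**2 + 6*n + 7)*factorial(n + 3) − (-1440) = -4*2**n*n**2*factorial(n + 3) - 12*2**n*n*factorial(n + 3) - 14*2**n*factorial(n + 3) + 1440.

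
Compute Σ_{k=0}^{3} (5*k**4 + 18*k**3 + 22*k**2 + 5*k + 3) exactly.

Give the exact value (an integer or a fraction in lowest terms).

Σ = 1488

Ratio r(k) = (5*k**4 + 38*k**3 + 106*k**2 + 123*k + 53)/(5*k**4 + 18*k**3 + 22*k**2 + 5*k + 3).
Gosper form: A/B · C(k+1)/C(k) with A=1, B=1, C=k**4 + 18*k**3/5 + 22*k**2/5 + k + 3/5.
Set up (1)·f(k+1) − (1)·f(k) − (k**4 + 18*k**3/5 + 22*k**2/5 + k + 3/5) = 0.
deg f ≤ 5 (via 0,0,4).
Solving with deg f ≤ 5: f(k) = k*(k**4 + 2*k**3 - 4*k + 4)/5.
So s_k = (B(k−1)f/C)·t_k = (k*(k**4 + 2*k**3 - 4*k + 4)/(5*k**4 + 18*k**3 + 22*k**2 + 5*k + 3))·t_k = k*(k**4 + 2*k**3 - 4*k + 4).
Check: Δs_k = 5*k**4 + 18*k**3 + 22*k**2 + 5*k + 3. ✓
Evaluate s at k=4 and k=0: 1488 and 0; difference 1488.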